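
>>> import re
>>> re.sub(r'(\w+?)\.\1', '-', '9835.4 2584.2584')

'9835.4 -'

A backreference is literal: `\1` must see the identical characters the first group matched.
Matches: at [7:16] → '2584.2584'.
Each match is replaced by '-'.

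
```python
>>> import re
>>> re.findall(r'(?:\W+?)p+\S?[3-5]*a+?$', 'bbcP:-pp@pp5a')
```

This matches one or more of a non-word character (lazy) (non-capturing group); then one or more of a literal 'p'; then optionally a non-whitespace character, then zero or more of a character in [3-5], then one or more of a literal 'a' (lazy); then anchored at the end.
`findall` yields the raw match text (1 of them) because the pattern has no groups.

['@pp5a']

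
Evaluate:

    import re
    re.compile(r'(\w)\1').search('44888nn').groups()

The backreference `\1` re-matches whatever the first group consumed, character for character.
`search` walks the string left to right and returns the first match it finds.
The match spans [0:2] → '44'.
Captured: group 1 = '4'.

('4',)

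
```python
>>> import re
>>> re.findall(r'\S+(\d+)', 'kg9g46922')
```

`findall` collects group 1 from the one match (1 total).

['2']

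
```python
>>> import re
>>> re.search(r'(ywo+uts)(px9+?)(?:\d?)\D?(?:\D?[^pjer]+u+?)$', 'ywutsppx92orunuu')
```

Pattern: the literal 'yw', then one or more of the literal 'o', then the literal 'uts' (captured); then the literal 'px', then one or more of the literal '9' (lazy) (captured); then optionally a digit (non-capturing group); then optionally a non-digit; then optionally a non-digit, then one or more of any character except [pjer], then one or more of a literal 'u' (lazy) (non-capturing group); then anchored at the end.
`re.search` tries every starting position until one works.
Here nothing in the string fits, so the call returns None.

None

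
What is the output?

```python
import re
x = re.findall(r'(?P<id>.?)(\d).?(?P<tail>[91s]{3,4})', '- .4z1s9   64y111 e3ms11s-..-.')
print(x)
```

This matches optionally any character (captured as 'id'); then a digit (captured); then optionally any character; then 3 to 4 of one of [91s] (captured as 'tail').
Matches: at [2:8] match '.4z1s9', groups = ('.', '4', '1s9'); at [11:17] match '64y111', groups = ('6', '4', '111'); at [18:25] match 'e3ms11s', groups = ('e', '3', 's11s').
Multiple groups make `findall` return tuples — one 3-tuple for each match.

[('.', '4', '1s9'), ('6', '4', '111'), ('e', '3', 's11s')]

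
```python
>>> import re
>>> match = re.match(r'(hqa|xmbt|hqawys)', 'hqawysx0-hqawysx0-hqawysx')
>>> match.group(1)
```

'hqa'

The match spans [0:3] → 'hqa'.
Captured: group 1 = 'hqa'.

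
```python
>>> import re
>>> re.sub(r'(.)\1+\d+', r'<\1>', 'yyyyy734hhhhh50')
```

'<y><h>'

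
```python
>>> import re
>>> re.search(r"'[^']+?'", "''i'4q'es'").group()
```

Unlike `match`, `search` isn't anchored — it looks for the pattern anywhere in the string.
The match spans [1:4] → "'i'".

"'i'"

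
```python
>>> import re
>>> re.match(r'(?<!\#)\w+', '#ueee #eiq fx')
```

None

`re.match` won't scan ahead — the pattern has to work from the very first character.
Here position 0 doesn't satisfy it, so the call returns None.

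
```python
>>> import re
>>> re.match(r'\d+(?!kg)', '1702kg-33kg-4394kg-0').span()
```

(0, 3)

`re.match` won't scan ahead — the pattern has to work from the very first character.
The match spans [0:3] → '170'.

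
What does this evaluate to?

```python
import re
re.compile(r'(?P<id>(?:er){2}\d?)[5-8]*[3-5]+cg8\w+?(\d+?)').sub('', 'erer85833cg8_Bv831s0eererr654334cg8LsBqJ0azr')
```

'31s0eererr654334cg8LsBqJ0azr'

Pattern: the literal 'er' repeated 2 times, then optionally a digit (captured as 'id'); then zero or more of a character in [5-8], then one or more of a character in [3-5], then the literal 'cg8'; then one or more of a word character (lazy); then one or more of a digit (lazy) (captured).
Matches: at [0:16] → 'erer85833cg8_Bv8'.
Every occurrence is swapped for ''.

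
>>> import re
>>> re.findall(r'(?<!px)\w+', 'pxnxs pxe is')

['pxnxs', 'pxe', 'is']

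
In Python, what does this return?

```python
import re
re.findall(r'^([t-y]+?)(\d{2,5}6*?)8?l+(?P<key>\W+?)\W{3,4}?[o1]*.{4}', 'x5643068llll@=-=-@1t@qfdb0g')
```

[('x', '564306', '@')]

A `+?`/`*?`/`{m,n}?` starts at its minimum and grows only as far as needed for what follows to match.
3 groups means the one result is a tuple of 3 captured strings — 1 here.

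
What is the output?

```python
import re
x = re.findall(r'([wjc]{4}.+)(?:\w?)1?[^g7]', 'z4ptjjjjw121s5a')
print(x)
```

The pattern matches exactly 4 of one of [wjc], then one or more of any character (captured); then optionally a word character (non-capturing group); then optionally a literal '1', then any character except [g7].
Matches: at [4:15] match 'jjjjw121s5a', group 1 = 'jjjjw121s5'.
`findall` collects group 1 from the one match (1 total).

['jjjjw121s5']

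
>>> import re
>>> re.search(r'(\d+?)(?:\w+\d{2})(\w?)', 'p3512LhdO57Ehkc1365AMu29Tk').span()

(1, 25)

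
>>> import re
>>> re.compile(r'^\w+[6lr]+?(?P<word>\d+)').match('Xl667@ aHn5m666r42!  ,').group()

'Xl667'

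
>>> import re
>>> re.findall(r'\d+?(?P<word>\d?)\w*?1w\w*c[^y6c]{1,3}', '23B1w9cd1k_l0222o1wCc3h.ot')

['3']

The pattern matches one or more of a digit (lazy); then optionally a digit (captured as 'word'); then zero or more of a word character (lazy); then the literal '1w', then zero or more of a word character, then a literal 'c'; then 1 to 3 of any character except [y6c].
Matches: at [0:24] match '23B1w9cd1k_l0222o1wCc3h.', group 1 = '3'.
With a single group, `findall` returns only what that group captured — 1 item.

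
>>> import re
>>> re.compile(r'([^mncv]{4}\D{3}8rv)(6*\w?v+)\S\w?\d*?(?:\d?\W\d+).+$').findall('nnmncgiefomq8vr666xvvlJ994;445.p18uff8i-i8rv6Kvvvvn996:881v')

The pattern matches exactly 4 of any character except [mncv], then exactly 3 of a non-digit, then the literal '8rv' (captured); then zero or more of a literal '6', then optionally a word character, then one or more of the literal 'v' (captured); then a non-whitespace character, then optionally a word character, then zero or more of a digit (lazy); then optionally a digit, then a non-word character, then one or more of a digit (non-capturing group); then one or more of any character; then anchored at the end.
Walking the string: at [34:59] match 'uff8i-i8rv6Kvvvvn996:881v', groups = ('uff8i-i8rv', '6Kvvvv').
2 groups means the one result is a tuple of 2 captured strings — 1 here.

[('uff8i-i8rv', '6Kvvvv')]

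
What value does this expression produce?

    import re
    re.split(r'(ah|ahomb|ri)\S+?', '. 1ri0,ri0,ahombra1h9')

['. 1', 'ri', ',', 'ri', ',', 'ah', 'mbra1h9']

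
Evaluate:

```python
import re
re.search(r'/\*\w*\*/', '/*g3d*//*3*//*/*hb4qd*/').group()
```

'/*g3d*/'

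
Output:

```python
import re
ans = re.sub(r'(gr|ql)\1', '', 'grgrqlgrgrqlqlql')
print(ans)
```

A backreference is literal: `\1` must see the identical characters the first group matched.
Matches: at [0:4] → 'grgr'; at [6:10] → 'grgr'; at [10:14] → 'qlql'.
`sub` substitutes '' at each match site.

qlql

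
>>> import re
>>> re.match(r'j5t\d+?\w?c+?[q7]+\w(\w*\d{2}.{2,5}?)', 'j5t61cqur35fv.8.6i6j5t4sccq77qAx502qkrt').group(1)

This matches the literal 'j5t', then one or more of a digit (lazy), then optionally a word character; then one or more of the literal 'c' (lazy), then one or more of one of [q7], then a word character; then zero or more of a word character, then exactly 2 of a digit, then 2 to 5 of any character (lazy) (captured).
`re.match` only tries the pattern at the start of the string.
The match spans [0:13] → 'j5t61cqur35fv'.
Captured: group 1 = 'r35fv'.

'r35fv'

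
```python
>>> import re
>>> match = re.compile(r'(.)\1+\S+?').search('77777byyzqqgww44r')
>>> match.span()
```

After group 1 captures some text, `\1` only succeeds where that same text appears again.
`re.search` tries every starting position until one works.
The match spans [0:6] → '77777b'.
Captured: group 1 = '7'.

(0, 6)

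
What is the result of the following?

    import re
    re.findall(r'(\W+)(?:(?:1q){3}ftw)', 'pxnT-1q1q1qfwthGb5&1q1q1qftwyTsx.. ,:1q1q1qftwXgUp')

This matches one or more of a non-word character (captured); then the literal '1q' repeated 3 times, then the literal 'ftw' (non-capturing group).
Matches: at [18:28] match '&1q1q1qftw', group 1 = '&'; at [32:46] match '.. ,:1q1q1qftw', group 1 = '.. ,:'.
Because there's exactly one group, `findall` drops the full match and keeps group 1 from each hit.

['&', '.. ,:']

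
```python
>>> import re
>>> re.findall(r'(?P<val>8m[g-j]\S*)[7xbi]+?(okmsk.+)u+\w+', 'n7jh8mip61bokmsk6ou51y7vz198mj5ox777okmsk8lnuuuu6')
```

This matches the literal '8m', then a character in [g-j], then zero or more of a non-whitespace character (captured as 'val'); then one or more of one of [7xbi] (lazy); then the literal 'okm', then the literal 'sk', then one or more of any character (captured); then one or more of a literal 'u'; then one or more of a word character.
Scanning left to right: at [4:49] match '8mip61bokmsk6ou51y7vz198mj5ox777okmsk8lnuuuu6', groups = ('8mip61bokmsk6ou51y7vz198mj5ox77', 'okmsk8lnuuu').
With 2 capturing groups, `findall` returns a 2-tuple per match.

[('8mip61bokmsk6ou51y7vz198mj5ox77', 'okmsk8lnuuu')]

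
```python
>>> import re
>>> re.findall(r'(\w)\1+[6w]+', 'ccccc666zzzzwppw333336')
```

['c', 'z', 'p', '3']

`\1` has to match the exact text group 1 already captured.
`findall` collects group 1 from each match (4 total).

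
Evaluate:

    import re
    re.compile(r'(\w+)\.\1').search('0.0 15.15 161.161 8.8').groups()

('0',)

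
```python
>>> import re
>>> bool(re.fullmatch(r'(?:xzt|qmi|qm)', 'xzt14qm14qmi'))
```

`re.fullmatch` is like wrapping the pattern in `^…$` (in single-line mode).
Here the string isn't matched end-to-end, so the call returns None, and `bool(None)` is False.

False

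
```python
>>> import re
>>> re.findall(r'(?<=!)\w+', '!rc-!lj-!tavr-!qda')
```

The lookaround is zero-width — it requires the adjacent text to match without consuming it, so the asserted text isn't part of the match.
Walking the string: at [1:3] → 'rc'; at [5:7] → 'lj'; at [9:13] → 'tavr'; at [15:18] → 'qda'.
`findall` yields the raw match text (4 of them) because the pattern has no groups.

['rc', 'lj', 'tavr', 'qda']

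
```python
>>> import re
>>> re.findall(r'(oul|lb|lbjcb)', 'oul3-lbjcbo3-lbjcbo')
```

['oul', 'lb', 'lb']

`|` is ordered: at each position the engine commits to the first alternative that works.
Scanning left to right: at [0:3] match 'oul', group 1 = 'oul'; at [5:7] match 'lb', group 1 = 'lb'; at [13:15] match 'lb', group 1 = 'lb'.
`findall` collects group 1 from each match (3 total).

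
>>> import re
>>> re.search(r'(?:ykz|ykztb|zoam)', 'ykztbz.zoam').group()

Alternation tries branches left to right and keeps the first one that lets the overall match succeed at that position.
Unlike `match`, `search` isn't anchored — it looks for the pattern anywhere in the string.
The match spans [0:3] → 'ykz'.

'ykz'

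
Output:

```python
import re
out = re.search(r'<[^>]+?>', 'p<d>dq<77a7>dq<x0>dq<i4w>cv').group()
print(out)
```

`re.search` tries every starting position until one works.
The match spans [1:4] → '<d>'.

<d>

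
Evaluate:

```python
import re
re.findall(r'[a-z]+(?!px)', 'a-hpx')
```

The negative lookahead/lookbehind blocks any match where the forbidden context is present.
With no groups in the pattern, `findall` gives back each whole match — 2 here.

['a', 'hpx']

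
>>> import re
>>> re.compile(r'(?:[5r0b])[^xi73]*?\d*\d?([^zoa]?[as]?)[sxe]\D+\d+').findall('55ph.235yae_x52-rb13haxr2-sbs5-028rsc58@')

['ya', 'ha', 'r']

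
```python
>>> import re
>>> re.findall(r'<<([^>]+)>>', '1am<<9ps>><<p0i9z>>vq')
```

With a single group, `findall` returns only what that group captured — 2 items.

['9ps', 'p0i9z']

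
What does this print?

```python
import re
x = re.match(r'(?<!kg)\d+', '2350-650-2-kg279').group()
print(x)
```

`re.match` only tries the pattern at the start of the string.
The match spans [0:4] → '2350'.

2350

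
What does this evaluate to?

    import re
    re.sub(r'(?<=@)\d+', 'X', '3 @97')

'3 @X'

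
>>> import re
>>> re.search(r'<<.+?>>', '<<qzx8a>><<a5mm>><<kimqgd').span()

(0, 9)

The match spans [0:9] → '<<qzx8a>>'.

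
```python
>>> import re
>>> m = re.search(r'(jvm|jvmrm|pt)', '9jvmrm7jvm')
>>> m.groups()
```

('jvm',)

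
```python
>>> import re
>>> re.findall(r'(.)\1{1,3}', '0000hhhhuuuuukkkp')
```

['0', 'h', 'u', 'k']

The backreference `\1` re-matches whatever the first group consumed, character for character.
`findall` collects group 1 from each match (4 total).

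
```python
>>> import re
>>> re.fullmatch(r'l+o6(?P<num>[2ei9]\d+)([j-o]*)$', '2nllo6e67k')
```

None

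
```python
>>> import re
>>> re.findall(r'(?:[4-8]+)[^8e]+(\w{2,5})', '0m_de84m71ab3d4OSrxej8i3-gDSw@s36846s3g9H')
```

One capturing group, so `findall` returns just the captured substring from each match — 2 in all.

['ej8i3', '9H']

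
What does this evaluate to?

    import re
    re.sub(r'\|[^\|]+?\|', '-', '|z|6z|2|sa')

'-6z-sa'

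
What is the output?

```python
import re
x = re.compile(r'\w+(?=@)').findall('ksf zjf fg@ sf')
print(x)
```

['fg']

Because the assertion is zero-width, the text it checks is not consumed and won't appear in the result.
Since nothing is captured, `findall` lists the 1 matched substring directly.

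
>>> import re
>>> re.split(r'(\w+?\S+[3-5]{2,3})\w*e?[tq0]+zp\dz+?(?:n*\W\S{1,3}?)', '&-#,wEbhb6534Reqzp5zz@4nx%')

Because the quantifier is non-greedy, it stops expanding at the earliest point where the rest of the pattern can succeed.
`re.split` interleaves the captured-group text with the surrounding fragments.

['&-#,', 'wEbhb6534', 'nx%']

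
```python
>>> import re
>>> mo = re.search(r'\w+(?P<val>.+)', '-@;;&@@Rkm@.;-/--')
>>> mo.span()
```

(7, 17)

The pattern matches one or more of a word character; then one or more of any character (captured as 'val').
The match spans [7:17] → 'Rkm@.;-/--'.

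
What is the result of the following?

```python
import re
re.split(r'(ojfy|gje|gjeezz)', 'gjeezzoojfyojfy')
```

['', 'gje', 'ezzo', 'ojfy', '', 'ojfy', '']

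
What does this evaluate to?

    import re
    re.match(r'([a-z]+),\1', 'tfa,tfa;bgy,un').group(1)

'tfa'

A backreference is literal: `\1` must see the identical characters the first group matched.
With `match`, the pattern is implicitly anchored at the beginning.
The match spans [0:7] → 'tfa,tfa'.
Captured: group 1 = 'tfa'.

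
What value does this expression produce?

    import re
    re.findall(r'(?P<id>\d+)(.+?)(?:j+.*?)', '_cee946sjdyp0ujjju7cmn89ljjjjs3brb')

[('946', 's'), ('0', 'u'), ('7', 'cmn89l')]

Because the quantifier is non-greedy, it stops expanding at the earliest point where the rest of the pattern can succeed.
`findall` packs the 2 group values into a tuple for every match.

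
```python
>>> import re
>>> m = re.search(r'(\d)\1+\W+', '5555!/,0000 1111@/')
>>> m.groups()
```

('5',)

`\1` is not a pattern — it's the concrete string captured by group 1, re-applied verbatim.
`re.search` tries every starting position until one works.
The match spans [0:7] → '5555!/,'.
Captured: group 1 = '5'.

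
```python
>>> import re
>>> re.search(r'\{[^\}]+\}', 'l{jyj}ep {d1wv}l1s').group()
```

'{jyj}'

Unlike `match`, `search` isn't anchored — it looks for the pattern anywhere in the string.
The match spans [1:6] → '{jyj}'.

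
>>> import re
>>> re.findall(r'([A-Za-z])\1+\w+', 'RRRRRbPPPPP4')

['R']

The backreference `\1` re-matches whatever the first group consumed, character for character.
Walking the string: at [0:12] match 'RRRRRbPPPPP4', group 1 = 'R'.
`findall` collects group 1 from the one match (1 total).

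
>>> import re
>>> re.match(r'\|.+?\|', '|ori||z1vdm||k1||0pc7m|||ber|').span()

The `?` after the quantifier makes it lazy — it takes as little as possible before letting the rest of the pattern try.
`re.match` won't scan ahead — the pattern has to work from the very first character.
The match spans [0:5] → '|ori|'.

(0, 5)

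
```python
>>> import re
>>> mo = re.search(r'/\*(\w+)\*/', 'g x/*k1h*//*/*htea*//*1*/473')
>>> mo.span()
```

The match spans [3:10] → '/*k1h*/'.

(3, 10)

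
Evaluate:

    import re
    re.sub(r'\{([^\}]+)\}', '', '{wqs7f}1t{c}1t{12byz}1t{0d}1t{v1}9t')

'1t1t1t1t9t'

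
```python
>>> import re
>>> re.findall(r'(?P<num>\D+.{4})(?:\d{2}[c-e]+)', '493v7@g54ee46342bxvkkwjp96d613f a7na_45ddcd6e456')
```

['bxvkkwjp', 'f a7na_']

This matches one or more of a non-digit, then exactly 4 of any character (captured as 'num'); then exactly 2 of a digit, then one or more of a character in [c-e] (non-capturing group).
Matches: at [16:27] match 'bxvkkwjp96d', group 1 = 'bxvkkwjp'; at [30:43] match 'f a7na_45ddcd', group 1 = 'f a7na_'.
With a single group, `findall` returns only what that group captured — 2 items.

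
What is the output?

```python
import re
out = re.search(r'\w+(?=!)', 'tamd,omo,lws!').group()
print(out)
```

lws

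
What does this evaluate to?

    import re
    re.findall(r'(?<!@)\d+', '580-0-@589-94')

A negative assertion filters positions out without eating any characters.
Scanning left to right: at [0:3] → '580'; at [4:5] → '0'; at [8:10] → '89'; at [11:13] → '94'.
`findall` yields the raw match text (4 of them) because the pattern has no groups.

['580', '0', '89', '94']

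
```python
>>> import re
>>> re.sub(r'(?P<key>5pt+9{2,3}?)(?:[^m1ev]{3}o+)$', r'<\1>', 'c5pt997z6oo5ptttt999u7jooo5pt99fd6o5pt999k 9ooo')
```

Pattern: the literal '5p', then one or more of a literal 't', then 2 to 3 of the literal '9' (lazy) (captured as 'key'); then exactly 3 of any character except [m1ev], then one or more of the literal 'o' (non-capturing group); then anchored at the end.
Matches: at [35:47] → '5pt999k 9ooo'.
`\1` in the replacement pulls in group 1's text for each match.

'c5pt997z6oo5ptttt999u7jooo5pt99fd6o<5pt999>'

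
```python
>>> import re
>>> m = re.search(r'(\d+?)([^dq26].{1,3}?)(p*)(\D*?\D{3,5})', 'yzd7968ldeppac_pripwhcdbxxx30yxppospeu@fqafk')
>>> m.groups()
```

('7', '968', '', 'ldepp')

Pattern: one or more of a digit (lazy) (captured); then any character except [dq26], then 1 to 3 of any character (lazy) (captured); then zero or more of a literal 'p' (captured); then zero or more of a non-digit (lazy), then 3 to 5 of a non-digit (captured).
A non-greedy quantifier consumes as few characters as it can — just enough that the remainder of the pattern still matches from where it stops; whatever follows it matches normally.
`re.search` tries every starting position until one works.
The match spans [3:12] → '7968ldepp'.
Captured: group 1 = '7', group 2 = '968', group 3 = '', group 4 = 'ldepp'.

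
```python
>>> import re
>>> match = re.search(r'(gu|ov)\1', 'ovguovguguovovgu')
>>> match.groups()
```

`\1` has to match the exact text group 1 already captured.
`re.search` tries every starting position until one works.
The match spans [6:10] → 'gugu'.
Captured: group 1 = 'gu'.

('gu',)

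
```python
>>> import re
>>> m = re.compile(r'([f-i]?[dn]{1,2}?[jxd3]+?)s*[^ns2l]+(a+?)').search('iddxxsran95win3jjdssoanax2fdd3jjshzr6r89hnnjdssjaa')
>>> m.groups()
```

('iddxx', 'a')

Pattern: optionally a character in [f-i], then 1 to 2 of one of [dn] (lazy), then one or more of one of [jxd3] (lazy) (captured); then zero or more of a literal 's', then one or more of any character except [ns2l]; then one or more of a literal 'a' (lazy) (captured).
Unlike `match`, `search` isn't anchored — it looks for the pattern anywhere in the string.
The match spans [0:8] → 'iddxxsra'.
Captured: group 1 = 'iddxx', group 2 = 'a'.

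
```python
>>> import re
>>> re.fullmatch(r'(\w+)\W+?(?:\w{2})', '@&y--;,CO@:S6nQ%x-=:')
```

None

The pattern matches one or more of a word character (captured); then one or more of a non-word character (lazy); then exactly 2 of a word character (non-capturing group).
`re.fullmatch` is like wrapping the pattern in `^…$` (in single-line mode).
Here there's no way to consume every character, so the call returns None.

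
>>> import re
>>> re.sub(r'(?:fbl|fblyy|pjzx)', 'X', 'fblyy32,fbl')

Alternation tries branches left to right and keeps the first one that lets the overall match succeed at that position.
Matches: at [0:3] → 'fbl'; at [8:11] → 'fbl'.
Every occurrence is swapped for 'X'.

'Xyy32,X'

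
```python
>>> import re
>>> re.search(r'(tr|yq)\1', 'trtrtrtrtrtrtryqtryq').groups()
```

`\1` is not a pattern — it's the concrete string captured by group 1, re-applied verbatim.
`re.search` tries every starting position until one works.
The match spans [0:4] → 'trtr'.
Captured: group 1 = 'tr'.

('tr',)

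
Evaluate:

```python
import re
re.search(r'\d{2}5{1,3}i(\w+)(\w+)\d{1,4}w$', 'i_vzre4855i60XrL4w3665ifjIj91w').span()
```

(6, 30)

Pattern: exactly 2 of a digit, then 1 to 3 of a literal '5'; then a literal 'i'; then one or more of a word character (captured); then one or more of a word character (captured); then 1 to 4 of a digit, then a literal 'w'; then anchored at the end.
`re.search` scans for the first position where the pattern succeeds.
The match spans [6:30] → '4855i60XrL4w3665ifjIj91w'.
Captured: group 1 = '60XrL4w3665ifjIj', group 2 = '9'.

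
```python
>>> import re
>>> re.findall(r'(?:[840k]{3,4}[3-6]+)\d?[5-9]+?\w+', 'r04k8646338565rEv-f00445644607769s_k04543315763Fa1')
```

['04k8646338565rEv', '00445644607769s_k04543315763Fa1']

The pattern matches 3 to 4 of one of [840k], then one or more of a character in [3-6] (non-capturing group); then optionally a digit, then one or more of a character in [5-9] (lazy); then one or more of a word character.
Matches: at [1:17] → '04k8646338565rEv'; at [19:50] → '00445644607769s_k04543315763Fa1'.
No capturing groups, so `findall` returns the 2 full match strings.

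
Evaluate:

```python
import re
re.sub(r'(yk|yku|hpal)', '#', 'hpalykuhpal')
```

`|` is ordered: at each position the engine commits to the first alternative that works.
Matches: at [0:4] → 'hpal'; at [4:6] → 'yk'; at [7:11] → 'hpal'.
Each match is replaced by '#'.

'##u#'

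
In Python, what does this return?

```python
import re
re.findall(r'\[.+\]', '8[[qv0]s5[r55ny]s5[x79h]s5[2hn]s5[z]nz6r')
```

Scanning left to right: at [1:36] → '[[qv0]s5[r55ny]s5[x79h]s5[2hn]s5[z]'.
No capturing groups, so `findall` returns the 1 full match string.

['[[qv0]s5[r55ny]s5[x79h]s5[2hn]s5[z]']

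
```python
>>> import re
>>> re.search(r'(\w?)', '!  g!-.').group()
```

''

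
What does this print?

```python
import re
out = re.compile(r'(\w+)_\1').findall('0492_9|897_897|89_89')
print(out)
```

['897', '89']

`\1` has to match the exact text group 1 already captured.
Walking the string: at [7:14] match '897_897', group 1 = '897'; at [15:20] match '89_89', group 1 = '89'.
One capturing group, so `findall` returns just the captured substring from each match — 2 in all.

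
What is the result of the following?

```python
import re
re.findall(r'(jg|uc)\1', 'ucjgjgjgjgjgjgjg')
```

After group 1 captures some text, `\1` only succeeds where that same text appears again.
Because there's exactly one group, `findall` drops the full match and keeps group 1 from each hit.

['jg', 'jg', 'jg']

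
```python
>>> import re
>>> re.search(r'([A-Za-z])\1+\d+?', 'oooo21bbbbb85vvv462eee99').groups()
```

The match spans [0:5] → 'oooo2'.
Captured: group 1 = 'o'.

('o',)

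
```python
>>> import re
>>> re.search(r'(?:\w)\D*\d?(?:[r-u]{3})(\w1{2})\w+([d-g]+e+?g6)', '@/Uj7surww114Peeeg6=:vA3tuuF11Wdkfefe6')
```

None

This matches a word character (non-capturing group); then zero or more of a non-digit, then optionally a digit; then exactly 3 of a character in [r-u] (non-capturing group); then a word character, then exactly 2 of the literal '1' (captured); then one or more of a word character; then one or more of a character in [d-g], then one or more of a literal 'e' (lazy), then the literal 'g6' (captured).
`re.search` scans for the first position where the pattern succeeds.
Here no position works, so the call returns None.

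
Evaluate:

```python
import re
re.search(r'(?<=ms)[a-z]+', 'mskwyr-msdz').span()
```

(2, 6)

The positive lookaround only admits positions where the adjacent text matches; those characters stay outside the span.
`re.search` scans for the first position where the pattern succeeds.
The match spans [2:6] → 'kwyr'.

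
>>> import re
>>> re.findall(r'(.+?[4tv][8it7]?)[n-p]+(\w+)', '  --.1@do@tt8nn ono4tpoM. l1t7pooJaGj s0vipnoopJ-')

[('  --.1@do@tt8', 'n'), (' ono4t', 'M'), ('. l1t7', 'JaGj'), (' s0vi', 'J')]

This matches one or more of any character (lazy), then one of [4tv], then optionally one of [8it7] (captured); then one or more of a character in [n-p]; then one or more of a word character (captured).
Matches: at [0:15] match '  --.1@do@tt8nn', groups = ('  --.1@do@tt8', 'n'); at [15:24] match ' ono4tpoM', groups = (' ono4t', 'M'); at [24:37] match '. l1t7pooJaGj', groups = ('. l1t7', 'JaGj'); at [37:48] match ' s0vipnoopJ', groups = (' s0vi', 'J').
2 groups means each result is a tuple of 2 captured strings — 4 here.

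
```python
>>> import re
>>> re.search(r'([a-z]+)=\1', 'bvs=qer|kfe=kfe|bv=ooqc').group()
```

'kfe=kfe'

After group 1 captures some text, `\1` only succeeds where that same text appears again.
The match spans [8:15] → 'kfe=kfe'.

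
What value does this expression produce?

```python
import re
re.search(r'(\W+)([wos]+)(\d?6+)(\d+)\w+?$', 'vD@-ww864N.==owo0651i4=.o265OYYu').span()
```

(22, 32)

The pattern matches one or more of a non-word character (captured); then one or more of one of [wos] (captured); then optionally a digit, then one or more of a literal '6' (captured); then one or more of a digit (captured); then one or more of a word character (lazy); then anchored at the end.
`search` walks the string left to right and returns the first match it finds.
The match spans [22:32] → '=.o265OYYu'.
Captured: group 1 = '=.', group 2 = 'o', group 3 = '26', group 4 = '5'.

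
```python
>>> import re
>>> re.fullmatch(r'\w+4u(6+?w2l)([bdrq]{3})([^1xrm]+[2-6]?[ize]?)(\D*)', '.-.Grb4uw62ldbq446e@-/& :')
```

None

The pattern matches one or more of a word character, then the literal '4u'; then one or more of a literal '6' (lazy), then the literal 'w2l' (captured); then exactly 3 of one of [bdrq] (captured); then one or more of any character except [1xrm], then optionally a character in [2-6], then optionally one of [ize] (captured); then zero or more of a non-digit (captured).
`re.fullmatch` is like wrapping the pattern in `^…$` (in single-line mode).
Here there's no way to consume every character, so the call returns None.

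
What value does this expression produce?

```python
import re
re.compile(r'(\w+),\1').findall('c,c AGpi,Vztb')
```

['c']

After group 1 captures some text, `\1` only succeeds where that same text appears again.
`findall` collects group 1 from the one match (1 total).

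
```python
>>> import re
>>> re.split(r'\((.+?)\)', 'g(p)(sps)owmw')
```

Lazy quantifiers expand one character at a time until the remainder of the pattern can match.
Matches to split on: at [1:4] → '(p)'; at [4:9] → '(sps)'.
With a capturing group present, the delimiter's captured portion is kept in the result list.

['g', 'p', '', 'sps', 'owmw']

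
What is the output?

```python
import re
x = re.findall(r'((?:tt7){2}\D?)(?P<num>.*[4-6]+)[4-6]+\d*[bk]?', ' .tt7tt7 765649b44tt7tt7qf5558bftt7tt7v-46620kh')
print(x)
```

[('tt7tt7 ', '765649b44tt7tt7qf5558bftt7tt7v-46')]

This matches the literal 'tt7' repeated 2 times, then optionally a non-digit (captured); then zero or more of any character, then one or more of a character in [4-6] (captured as 'num'); then one or more of a character in [4-6]; then zero or more of a digit, then optionally one of [bk].
Walking the string: at [2:46] match 'tt7tt7 765649b44tt7tt7qf5558bftt7tt7v-46620k', groups = ('tt7tt7 ', '765649b44tt7tt7qf5558bftt7tt7v-46').
2 groups means the one result is a tuple of 2 captured strings — 1 here.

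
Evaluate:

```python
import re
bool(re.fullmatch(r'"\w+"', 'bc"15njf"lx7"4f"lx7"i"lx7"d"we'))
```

`re.fullmatch` requires the pattern to consume the entire string.
Here the string isn't matched end-to-end, so the call returns None, and `bool(None)` is False.

False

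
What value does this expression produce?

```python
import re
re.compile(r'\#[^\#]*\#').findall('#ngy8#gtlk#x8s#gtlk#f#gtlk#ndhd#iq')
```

Scanning left to right: at [0:6] → '#ngy8#'; at [10:15] → '#x8s#'; at [19:22] → '#f#'; at [26:32] → '#ndhd#'.
Since nothing is captured, `findall` lists the 4 matched substrings directly.

['#ngy8#', '#x8s#', '#f#', '#ndhd#']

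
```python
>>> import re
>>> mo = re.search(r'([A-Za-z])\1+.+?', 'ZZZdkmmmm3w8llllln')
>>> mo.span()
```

A backreference is literal: `\1` must see the identical characters the first group matched.
Unlike `match`, `search` isn't anchored — it looks for the pattern anywhere in the string.
The match spans [0:4] → 'ZZZd'.
Captured: group 1 = 'Z'.

(0, 4)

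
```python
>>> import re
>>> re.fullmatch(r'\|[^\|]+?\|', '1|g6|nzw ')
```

`fullmatch` succeeds only if the pattern covers the string from start to end.
Here there's no way to consume every character, so the call returns None.

None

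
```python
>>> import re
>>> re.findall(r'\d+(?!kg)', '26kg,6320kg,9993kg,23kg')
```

Because the assertion is negative and zero-width, positions next to the forbidden text are skipped.
`findall` yields the raw match text (4 of them) because the pattern has no groups.

['2', '632', '999', '2']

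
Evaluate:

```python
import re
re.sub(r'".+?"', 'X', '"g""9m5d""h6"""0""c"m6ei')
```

Because the quantifier is non-greedy, it stops expanding at the earliest point where the rest of the pattern can succeed.
Matches: at [0:3] → '"g"'; at [3:9] → '"9m5d"'; at [9:13] → '"h6"'; at [13:17] → '""0"'; at [17:20] → '"c"'.
Every occurrence is swapped for 'X'.

'XXXXXm6ei'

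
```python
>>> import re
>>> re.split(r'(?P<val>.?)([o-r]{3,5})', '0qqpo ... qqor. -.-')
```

['', '0', 'qqpo', ' ...', ' ', 'qqor', '. -.-']

The pattern matches optionally any character (captured as 'val'); then 3 to 5 of a character in [o-r] (captured).
The group in the pattern means `split` returns the separators' captures alongside the pieces.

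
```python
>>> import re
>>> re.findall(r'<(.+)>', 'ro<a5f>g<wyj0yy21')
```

Walking the string: at [2:7] match '<a5f>', group 1 = 'a5f'.
Because there's exactly one group, `findall` drops the full match and keeps group 1 from the one hit.

['a5f']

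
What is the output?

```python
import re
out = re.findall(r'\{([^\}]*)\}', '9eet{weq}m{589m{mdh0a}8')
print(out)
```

['weq', '589m{mdh0a']

With a single group, `findall` returns only what that group captured — 2 items.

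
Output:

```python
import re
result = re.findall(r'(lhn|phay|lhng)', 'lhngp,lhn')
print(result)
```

Alternation tries branches left to right and keeps the first one that lets the overall match succeed at that position.
Matches: at [0:3] match 'lhn', group 1 = 'lhn'; at [6:9] match 'lhn', group 1 = 'lhn'.
Because there's exactly one group, `findall` drops the full match and keeps group 1 from each hit.

['lhn', 'lhn']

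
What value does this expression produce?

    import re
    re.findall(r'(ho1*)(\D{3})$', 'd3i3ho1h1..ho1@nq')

The pattern matches the literal 'ho', then zero or more of the literal '1' (captured); then exactly 3 of a non-digit (captured); then anchored at the end.
With 2 capturing groups, `findall` returns a 2-tuple per match.

[('ho1', '@nq')]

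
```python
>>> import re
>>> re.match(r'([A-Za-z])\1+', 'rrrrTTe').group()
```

'rrrr'

With `match`, the pattern is implicitly anchored at the beginning.
The match spans [0:4] → 'rrrr'.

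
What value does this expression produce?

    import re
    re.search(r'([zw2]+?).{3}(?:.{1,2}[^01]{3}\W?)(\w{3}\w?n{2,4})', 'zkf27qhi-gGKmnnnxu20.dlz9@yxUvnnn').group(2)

'gGKmnnn'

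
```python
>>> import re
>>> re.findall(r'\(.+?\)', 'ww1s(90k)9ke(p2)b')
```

Matches: at [4:9] → '(90k)'; at [12:16] → '(p2)'.
No capturing groups, so `findall` returns the 2 full match strings.

['(90k)', '(p2)']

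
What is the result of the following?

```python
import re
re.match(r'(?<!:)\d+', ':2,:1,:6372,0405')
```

A negative assertion filters positions out without eating any characters.
`re.match` only tries the pattern at the start of the string.
Here the string doesn't start with a match, so the call returns None.

None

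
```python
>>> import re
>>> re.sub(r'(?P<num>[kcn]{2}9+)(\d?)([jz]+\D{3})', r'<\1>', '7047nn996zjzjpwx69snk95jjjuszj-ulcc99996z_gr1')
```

The pattern matches exactly 2 of one of [kcn], then one or more of a literal '9' (captured as 'num'); then optionally a digit (captured); then one or more of one of [jz], then exactly 3 of a non-digit (captured).
Matches: at [4:16] → 'nn996zjzjpwx'; at [19:29] → 'nk95jjjusz'; at [33:44] → 'cc99996z_gr'.
`\1` in the replacement pulls in group 1's text for each match.

'7047<nn99>69s<nk9>j-ul<cc9999>1'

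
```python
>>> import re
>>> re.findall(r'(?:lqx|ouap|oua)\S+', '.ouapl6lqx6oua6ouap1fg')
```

Scanning left to right: at [1:22] → 'ouapl6lqx6oua6ouap1fg'.
No capturing groups, so `findall` returns the 1 full match string.

['ouapl6lqx6oua6ouap1fg']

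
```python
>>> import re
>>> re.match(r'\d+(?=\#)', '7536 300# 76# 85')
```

None

The `(?=…)`/`(?<=…)` assertion just peeks at neighbouring text; it doesn't advance the match position.
`match` is anchored at position 0; if the pattern doesn't fit there, it returns None.
Here position 0 doesn't satisfy it, so the call returns None.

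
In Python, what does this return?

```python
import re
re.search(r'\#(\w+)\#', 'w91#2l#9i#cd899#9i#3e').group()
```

The match spans [3:7] → '#2l#'.

'#2l#'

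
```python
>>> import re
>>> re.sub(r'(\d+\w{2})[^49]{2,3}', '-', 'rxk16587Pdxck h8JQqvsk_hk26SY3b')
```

'rxk- h-k_hk-'

This matches one or more of a digit, then exactly 2 of a word character (captured); then 2 to 3 of any character except [49].
Matches: at [3:13] → '16587Pdxck'; at [15:21] → '8JQqvs'; at [25:31] → '26SY3b'.
`sub` substitutes '-' at each match site.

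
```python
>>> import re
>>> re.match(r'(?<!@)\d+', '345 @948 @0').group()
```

'345'

A negative assertion filters positions out without eating any characters.
`re.match` won't scan ahead — the pattern has to work from the very first character.
The match spans [0:3] → '345'.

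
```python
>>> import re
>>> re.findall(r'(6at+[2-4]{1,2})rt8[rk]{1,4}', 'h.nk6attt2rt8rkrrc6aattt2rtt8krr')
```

['6attt2']

The pattern matches the literal '6a', then one or more of the literal 't', then 1 to 2 of a character in [2-4] (captured); then the literal 'rt8', then 1 to 4 of one of [rk].
Scanning left to right: at [4:17] match '6attt2rt8rkrr', group 1 = '6attt2'.
One capturing group, so `findall` returns just the captured substring from the one match — 1 in all.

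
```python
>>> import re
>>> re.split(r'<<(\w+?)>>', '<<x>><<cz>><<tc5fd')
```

['', 'x', '', 'cz', '<<tc5fd']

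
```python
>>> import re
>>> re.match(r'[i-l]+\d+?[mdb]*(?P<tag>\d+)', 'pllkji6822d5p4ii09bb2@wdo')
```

The pattern matches one or more of a character in [i-l]; then one or more of a digit (lazy), then zero or more of one of [mdb]; then one or more of a digit (captured as 'tag').
With `match`, the pattern is implicitly anchored at the beginning.
Here the pattern fails at index 0, so the call returns None.

None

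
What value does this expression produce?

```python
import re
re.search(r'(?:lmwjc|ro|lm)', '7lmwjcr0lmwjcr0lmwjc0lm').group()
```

'lmwjc'

`|` is ordered: at each position the engine commits to the first alternative that works.
`re.search` scans for the first position where the pattern succeeds.
The match spans [1:6] → 'lmwjc'.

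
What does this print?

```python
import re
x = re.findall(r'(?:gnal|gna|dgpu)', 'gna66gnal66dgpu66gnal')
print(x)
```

Branches in `(...|...)` are attempted left-to-right; the first branch that allows the whole pattern to succeed is taken.
With no groups in the pattern, `findall` gives back each whole match — 4 here.

['gna', 'gnal', 'dgpu', 'gnal']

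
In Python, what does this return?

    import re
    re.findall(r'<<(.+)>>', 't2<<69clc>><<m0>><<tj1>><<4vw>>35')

['69clc>><<m0>><<tj1>><<4vw']

Scanning left to right: at [2:31] match '<<69clc>><<m0>><<tj1>><<4vw>>', group 1 = '69clc>><<m0>><<tj1>><<4vw'.
With a single group, `findall` returns only what that group captured — 1 item.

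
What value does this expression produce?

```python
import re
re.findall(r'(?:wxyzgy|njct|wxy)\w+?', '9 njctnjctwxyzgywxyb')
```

['njctn', 'wxyzgyw']

Alternation isn't longest-match — the leftmost alternative that fits at this position is chosen.
Walking the string: at [2:7] → 'njctn'; at [10:17] → 'wxyzgyw'.
Since nothing is captured, `findall` lists the 2 matched substrings directly.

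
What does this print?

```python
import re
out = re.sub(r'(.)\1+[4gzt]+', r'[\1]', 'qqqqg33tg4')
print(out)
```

[q][3]

After group 1 captures some text, `\1` only succeeds where that same text appears again.
Matches: at [0:5] → 'qqqqg'; at [5:10] → '33tg4'.
`\1` in the replacement pulls in group 1's text for each match.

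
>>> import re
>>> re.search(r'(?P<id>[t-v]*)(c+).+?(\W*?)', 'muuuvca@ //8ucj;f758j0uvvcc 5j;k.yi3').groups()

The match spans [1:7] → 'uuuvca'.
Captured: group 1 = 'uuuv', group 2 = 'c', group 3 = ''.

('uuuv', 'c', '')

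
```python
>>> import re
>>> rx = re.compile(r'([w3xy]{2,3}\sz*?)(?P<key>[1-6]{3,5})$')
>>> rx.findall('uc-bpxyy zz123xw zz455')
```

[('3xw zz', '455')]

This matches 2 to 3 of one of [w3xy], then whitespace, then zero or more of a literal 'z' (lazy) (captured); then 3 to 5 of a character in [1-6] (captured as 'key'); then anchored at the end.
With 2 capturing groups, `findall` returns a 2-tuple per match.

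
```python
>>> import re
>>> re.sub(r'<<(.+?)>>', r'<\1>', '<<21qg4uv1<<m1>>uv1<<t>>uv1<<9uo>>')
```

A non-greedy quantifier consumes as few characters as it can — just enough that the remainder of the pattern still matches from where it stops; whatever follows it matches normally.
Matches: at [0:16] → '<<21qg4uv1<<m1>>'; at [19:24] → '<<t>>'; at [27:34] → '<<9uo>>'.
Each match is replaced using the text its own group 1 captured.

'<21qg4uv1<<m1>uv1<t>uv1<9uo>'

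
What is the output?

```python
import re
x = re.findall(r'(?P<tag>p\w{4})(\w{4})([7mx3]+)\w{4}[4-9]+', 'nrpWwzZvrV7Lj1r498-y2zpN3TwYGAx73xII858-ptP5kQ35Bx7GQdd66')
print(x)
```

The pattern matches a literal 'p', then exactly 4 of a word character (captured as 'tag'); then exactly 4 of a word character (captured); then one or more of one of [7mx3] (captured); then exactly 4 of a word character, then one or more of a character in [4-9].
`findall` packs the 3 group values into a tuple for every match.

[('pN3Tw', 'YGAx', '73x'), ('ptP5k', 'Q35B', 'x7')]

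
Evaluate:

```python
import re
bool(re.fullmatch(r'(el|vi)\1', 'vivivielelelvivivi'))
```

False

`re.fullmatch` requires the pattern to consume the entire string.
Here there's no way to consume every character, so the call returns None, and `bool(None)` is False.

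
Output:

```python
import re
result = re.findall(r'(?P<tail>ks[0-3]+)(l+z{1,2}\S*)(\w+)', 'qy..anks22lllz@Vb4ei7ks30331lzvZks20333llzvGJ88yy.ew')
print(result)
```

[('ks22', 'lllz@Vb4ei7ks30331lzvZks20333llzvGJ88yy.e', 'w')]

This matches the literal 'ks', then one or more of a character in [0-3] (captured as 'tail'); then one or more of a literal 'l', then 1 to 2 of the literal 'z', then zero or more of a non-whitespace character (captured); then one or more of a word character (captured).
`findall` packs the 3 group values into a tuple for every match.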